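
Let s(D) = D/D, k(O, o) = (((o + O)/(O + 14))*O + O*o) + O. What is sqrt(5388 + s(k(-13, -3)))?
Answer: sqrt(5389) ≈ 73.410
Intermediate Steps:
k(O, o) = O + O*o + O*(O + o)/(14 + O) (k(O, o) = (((O + o)/(14 + O))*O + O*o) + O = (O*(O + o)/(14 + O) + O*o) + O = (O*o + O*(O + o)/(14 + O)) + O = O + O*o + O*(O + o)/(14 + O))
s(D) = 1
sqrt(5388 + s(k(-13, -3))) = sqrt(5388 + 1) = sqrt(5389)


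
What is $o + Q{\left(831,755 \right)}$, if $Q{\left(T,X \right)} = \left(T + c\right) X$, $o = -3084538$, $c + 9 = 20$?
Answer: $-2448828$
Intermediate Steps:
$c = 11$ ($c = -9 + 20 = 11$)
$Q{\left(T,X \right)} = X \left(11 + T\right)$ ($Q{\left(T,X \right)} = \left(T + 11\right) X = \left(11 + T\right) X = X \left(11 + T\right)$)
$o + Q{\left(831,755 \right)} = -3084538 + 755 \left(11 + 831\right) = -3084538 + 755 \cdot 842 = -3084538 + 635710 = -2448828$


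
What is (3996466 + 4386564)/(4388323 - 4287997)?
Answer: 4191515/50163 ≈ 83.558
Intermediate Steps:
(3996466 + 4386564)/(4388323 - 4287997) = 8383030/100326 = 8383030*(1/100326) = 4191515/50163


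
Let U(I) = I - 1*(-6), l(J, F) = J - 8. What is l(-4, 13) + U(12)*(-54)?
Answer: -984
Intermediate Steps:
l(J, F) = -8 + J
U(I) = 6 + I (U(I) = I + 6 = 6 + I)
l(-4, 13) + U(12)*(-54) = (-8 - 4) + (6 + 12)*(-54) = -12 + 18*(-54) = -12 - 972 = -984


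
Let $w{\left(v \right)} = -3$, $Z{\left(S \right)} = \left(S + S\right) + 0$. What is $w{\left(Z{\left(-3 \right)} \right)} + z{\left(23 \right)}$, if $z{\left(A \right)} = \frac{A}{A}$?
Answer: $-2$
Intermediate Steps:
$Z{\left(S \right)} = 2 S$ ($Z{\left(S \right)} = 2 S + 0 = 2 S$)
$z{\left(A \right)} = 1$
$w{\left(Z{\left(-3 \right)} \right)} + z{\left(23 \right)} = -3 + 1 = -2$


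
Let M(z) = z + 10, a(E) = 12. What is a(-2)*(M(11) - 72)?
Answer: -612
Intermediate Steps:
M(z) = 10 + z
a(-2)*(M(11) - 72) = 12*((10 + 11) - 72) = 12*(21 - 72) = 12*(-51) = -612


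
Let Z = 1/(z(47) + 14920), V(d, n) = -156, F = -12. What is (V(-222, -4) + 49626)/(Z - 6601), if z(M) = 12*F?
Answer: -48731248/6502425 ≈ -7.4943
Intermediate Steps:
z(M) = -144 (z(M) = 12*(-12) = -144)
Z = 1/14776 (Z = 1/(-144 + 14920) = 1/14776 ≈ 6.7677e-5)
(V(-222, -4) + 49626)/(Z - 6601) = (-156 + 49626)/(1/14776 - 6601) = 49470/(-97536375/14776) = 49470*(-14776/97536375) = -48731248/6502425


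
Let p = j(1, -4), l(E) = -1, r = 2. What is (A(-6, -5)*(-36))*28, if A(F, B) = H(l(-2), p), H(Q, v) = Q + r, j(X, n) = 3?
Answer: -1008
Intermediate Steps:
p = 3
H(Q, v) = 2 + Q (H(Q, v) = Q + 2 = 2 + Q)
A(F, B) = 1 (A(F, B) = 2 - 1 = 1)
(A(-6, -5)*(-36))*28 = (1*(-36))*28 = -36*28 = -1008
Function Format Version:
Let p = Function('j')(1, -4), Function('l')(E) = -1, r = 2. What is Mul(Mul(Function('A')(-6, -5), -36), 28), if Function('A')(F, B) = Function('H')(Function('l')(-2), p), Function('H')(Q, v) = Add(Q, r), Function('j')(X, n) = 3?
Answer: -1008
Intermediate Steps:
p = 3
Function('H')(Q, v) = Add(2, Q) (Function('H')(Q, v) = Add(Q, 2) = Add(2, Q))
Function('A')(F, B) = 1 (Function('A')(F, B) = Add(2, -1) = 1)
Mul(Mul(Function('A')(-6, -5), -36), 28) = Mul(Mul(1, -36), 28) = Mul(-36, 28) = -1008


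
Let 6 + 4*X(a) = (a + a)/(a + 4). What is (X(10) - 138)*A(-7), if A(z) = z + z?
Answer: 1948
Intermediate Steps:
A(z) = 2*z
X(a) = -3/2 + a/(2*(4 + a)) (X(a) = -3/2 + ((a + a)/(a + 4))/4 = -3/2 + ((2*a)/(4 + a))/4 = -3/2 + (2*a/(4 + a))/4 = -3/2 + a/(2*(4 + a)))
(X(10) - 138)*A(-7) = ((-6 - 1*10)/(4 + 10) - 138)*(2*(-7)) = ((-6 - 10)/14 - 138)*(-14) = ((1/14)*(-16) - 138)*(-14) = (-8/7 - 138)*(-14) = -974/7*(-14) = 1948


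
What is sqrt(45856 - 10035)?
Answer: sqrt(35821) ≈ 189.26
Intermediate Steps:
sqrt(45856 - 10035) = sqrt(35821)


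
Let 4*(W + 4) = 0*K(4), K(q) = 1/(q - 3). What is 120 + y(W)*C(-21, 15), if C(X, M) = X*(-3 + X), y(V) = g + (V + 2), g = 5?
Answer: 1632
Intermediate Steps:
K(q) = 1/(-3 + q)
W = -4 (W = -4 + (0/(-3 + 4))/4 = -4 + (0/1)/4 = -4 + (0*1)/4 = -4 + (¼)*0 = -4 + 0 = -4)
y(V) = 7 + V (y(V) = 5 + (V + 2) = 5 + (2 + V) = 7 + V)
120 + y(W)*C(-21, 15) = 120 + (7 - 4)*(-21*(-3 - 21)) = 120 + 3*(-21*(-24)) = 120 + 3*504 = 120 + 1512 = 1632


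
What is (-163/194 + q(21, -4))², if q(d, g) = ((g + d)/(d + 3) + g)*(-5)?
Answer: 1321976881/5419584 ≈ 243.93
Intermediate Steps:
q(d, g) = -5*g - 5*(d + g)/(3 + d) (q(d, g) = ((d + g)/(3 + d) + g)*(-5) = (g + (d + g)/(3 + d))*(-5) = -5*g - 5*(d + g)/(3 + d))
(-163/194 + q(21, -4))² = (-163/194 + 5*(-1*21 - 4*(-4) - 1*21*(-4))/(3 + 21))² = (-163*1/194 + 5*(-21 + 16 + 84)/24)² = (-163/194 + 5*(1/24)*79)² = (-163/194 + 395/24)² = (36359/2328)² = 1321976881/5419584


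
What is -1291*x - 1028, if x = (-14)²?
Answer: -254064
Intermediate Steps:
x = 196
-1291*x - 1028 = -1291*196 - 1028 = -253036 - 1028 = -254064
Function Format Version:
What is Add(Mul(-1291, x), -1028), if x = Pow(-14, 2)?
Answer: -254064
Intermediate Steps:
x = 196
Add(Mul(-1291, x), -1028) = Add(Mul(-1291, 196), -1028) = Add(-253036, -1028) = -254064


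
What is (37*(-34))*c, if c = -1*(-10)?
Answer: -12580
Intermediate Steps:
c = 10
(37*(-34))*c = (37*(-34))*10 = -1258*10 = -12580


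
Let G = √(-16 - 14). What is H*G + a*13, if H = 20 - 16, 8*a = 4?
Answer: 13/2 + 4*I*√30 ≈ 6.5 + 21.909*I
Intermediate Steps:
a = ½ (a = (⅛)*4 = ½ ≈ 0.50000)
G = I*√30 (G = √(-30) = I*√30 ≈ 5.4772*I)
H = 4
H*G + a*13 = 4*(I*√30) + (½)*13 = 4*I*√30 + 13/2 = 13/2 + 4*I*√30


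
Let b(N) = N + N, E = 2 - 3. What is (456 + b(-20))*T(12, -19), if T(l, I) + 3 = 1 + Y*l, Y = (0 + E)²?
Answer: 4160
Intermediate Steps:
E = -1
b(N) = 2*N
Y = 1 (Y = (0 - 1)² = (-1)² = 1)
T(l, I) = -2 + l (T(l, I) = -3 + (1 + 1*l) = -3 + (1 + l) = -2 + l)
(456 + b(-20))*T(12, -19) = (456 + 2*(-20))*(-2 + 12) = (456 - 40)*10 = 416*10 = 4160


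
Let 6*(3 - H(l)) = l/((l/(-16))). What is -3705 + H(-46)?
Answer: -11098/3 ≈ -3699.3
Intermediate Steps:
H(l) = 17/3 (H(l) = 3 - l/(6*(l/(-16))) = 3 - l/(6*(l*(-1/16))) = 3 - l/(6*((-l/16))) = 3 - l*(-16/l)/6 = 3 - ⅙*(-16) = 3 + 8/3 = 17/3)
-3705 + H(-46) = -3705 + 17/3 = -11098/3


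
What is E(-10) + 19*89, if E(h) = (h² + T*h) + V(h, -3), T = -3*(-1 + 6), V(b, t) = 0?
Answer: 1941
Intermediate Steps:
T = -15 (T = -3*5 = -15)
E(h) = h² - 15*h (E(h) = (h² - 15*h) + 0 = h² - 15*h)
E(-10) + 19*89 = -10*(-15 - 10) + 19*89 = -10*(-25) + 1691 = 250 + 1691 = 1941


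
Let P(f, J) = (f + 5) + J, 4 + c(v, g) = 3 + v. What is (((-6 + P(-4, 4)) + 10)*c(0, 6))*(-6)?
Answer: 54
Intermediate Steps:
c(v, g) = -1 + v (c(v, g) = -4 + (3 + v) = -1 + v)
P(f, J) = 5 + J + f (P(f, J) = (5 + f) + J = 5 + J + f)
(((-6 + P(-4, 4)) + 10)*c(0, 6))*(-6) = (((-6 + (5 + 4 - 4)) + 10)*(-1 + 0))*(-6) = (((-6 + 5) + 10)*(-1))*(-6) = ((-1 + 10)*(-1))*(-6) = (9*(-1))*(-6) = -9*(-6) = 54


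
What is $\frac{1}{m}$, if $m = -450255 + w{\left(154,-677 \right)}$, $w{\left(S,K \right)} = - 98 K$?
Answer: $- \frac{1}{383909} \approx -2.6048 \cdot 10^{-6}$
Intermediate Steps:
$m = -383909$ ($m = -450255 - -66346 = -450255 + 66346 = -383909$)
$\frac{1}{m} = \frac{1}{-383909} = - \frac{1}{383909}$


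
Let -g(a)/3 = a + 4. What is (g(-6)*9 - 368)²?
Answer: 98596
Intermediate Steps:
g(a) = -12 - 3*a (g(a) = -3*(a + 4) = -3*(4 + a) = -12 - 3*a)
(g(-6)*9 - 368)² = ((-12 - 3*(-6))*9 - 368)² = ((-12 + 18)*9 - 368)² = (6*9 - 368)² = (54 - 368)² = (-314)² = 98596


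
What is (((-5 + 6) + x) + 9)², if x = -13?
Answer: 9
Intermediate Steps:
(((-5 + 6) + x) + 9)² = (((-5 + 6) - 13) + 9)² = ((1 - 13) + 9)² = (-12 + 9)² = (-3)² = 9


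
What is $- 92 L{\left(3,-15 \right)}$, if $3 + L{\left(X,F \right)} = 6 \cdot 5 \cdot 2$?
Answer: $-5244$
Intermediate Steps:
$L{\left(X,F \right)} = 57$ ($L{\left(X,F \right)} = -3 + 6 \cdot 5 \cdot 2 = -3 + 30 \cdot 2 = -3 + 60 = 57$)
$- 92 L{\left(3,-15 \right)} = \left(-92\right) 57 = -5244$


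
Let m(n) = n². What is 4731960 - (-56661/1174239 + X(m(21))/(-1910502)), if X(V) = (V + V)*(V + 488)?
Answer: 17871403515336926/3776744037 ≈ 4.7320e+6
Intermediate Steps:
X(V) = 2*V*(488 + V) (X(V) = (2*V)*(488 + V) = 2*V*(488 + V))
4731960 - (-56661/1174239 + X(m(21))/(-1910502)) = 4731960 - (-56661/1174239 + (2*21²*(488 + 21²))/(-1910502)) = 4731960 - (-56661*1/1174239 + (2*441*(488 + 441))*(-1/1910502)) = 4731960 - (-1717/35583 + (2*441*929)*(-1/1910502)) = 4731960 - (-1717/35583 + 819378*(-1/1910502)) = 4731960 - (-1717/35583 - 45521/106139) = 4731960 - 1*(-1802014406/3776744037) = 4731960 + 1802014406/3776744037 = 17871403515336926/3776744037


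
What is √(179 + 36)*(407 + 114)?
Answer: 521*√215 ≈ 7639.4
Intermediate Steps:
√(179 + 36)*(407 + 114) = √215*521 = 521*√215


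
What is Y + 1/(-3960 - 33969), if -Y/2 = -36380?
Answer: 2759714039/37929 ≈ 72760.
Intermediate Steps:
Y = 72760 (Y = -2*(-36380) = 72760)
Y + 1/(-3960 - 33969) = 72760 + 1/(-3960 - 33969) = 72760 + 1/(-37929) = 72760 - 1/37929 = 2759714039/37929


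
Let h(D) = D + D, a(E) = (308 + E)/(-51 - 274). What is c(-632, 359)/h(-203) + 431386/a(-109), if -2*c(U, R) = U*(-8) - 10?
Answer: -1962788987/2786 ≈ -7.0452e+5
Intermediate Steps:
c(U, R) = 5 + 4*U (c(U, R) = -(U*(-8) - 10)/2 = -(-8*U - 10)/2 = -(-10 - 8*U)/2 = 5 + 4*U)
a(E) = -308/325 - E/325 (a(E) = (308 + E)/(-325) = (308 + E)*(-1/325) = -308/325 - E/325)
h(D) = 2*D
c(-632, 359)/h(-203) + 431386/a(-109) = (5 + 4*(-632))/((2*(-203))) + 431386/(-308/325 - 1/325*(-109)) = (5 - 2528)/(-406) + 431386/(-308/325 + 109/325) = -2523*(-1/406) + 431386/(-199/325) = 87/14 + 431386*(-325/199) = 87/14 - 140200450/199 = -1962788987/2786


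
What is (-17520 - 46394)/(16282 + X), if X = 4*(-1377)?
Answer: -31957/5387 ≈ -5.9322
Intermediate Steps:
X = -5508
(-17520 - 46394)/(16282 + X) = (-17520 - 46394)/(16282 - 5508) = -63914/10774 = -63914*1/10774 = -31957/5387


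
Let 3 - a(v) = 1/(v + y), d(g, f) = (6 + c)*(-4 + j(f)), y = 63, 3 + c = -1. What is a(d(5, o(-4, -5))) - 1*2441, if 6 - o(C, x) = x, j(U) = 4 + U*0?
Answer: -153595/63 ≈ -2438.0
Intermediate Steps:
c = -4 (c = -3 - 1 = -4)
j(U) = 4 (j(U) = 4 + 0 = 4)
o(C, x) = 6 - x
d(g, f) = 0 (d(g, f) = (6 - 4)*(-4 + 4) = 2*0 = 0)
a(v) = 3 - 1/(63 + v) (a(v) = 3 - 1/(v + 63) = 3 - 1/(63 + v))
a(d(5, o(-4, -5))) - 1*2441 = (188 + 3*0)/(63 + 0) - 1*2441 = (188 + 0)/63 - 2441 = (1/63)*188 - 2441 = 188/63 - 2441 = -153595/63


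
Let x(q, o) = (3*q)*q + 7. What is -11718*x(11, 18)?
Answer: -4335660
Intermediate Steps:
x(q, o) = 7 + 3*q**2 (x(q, o) = 3*q**2 + 7 = 7 + 3*q**2)
-11718*x(11, 18) = -11718*(7 + 3*11**2) = -11718*(7 + 3*121) = -11718*(7 + 363) = -11718*370 = -4335660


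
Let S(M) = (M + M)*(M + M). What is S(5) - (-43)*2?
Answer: 186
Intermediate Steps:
S(M) = 4*M² (S(M) = (2*M)*(2*M) = 4*M²)
S(5) - (-43)*2 = 4*5² - (-43)*2 = 4*25 - 1*(-86) = 100 + 86 = 186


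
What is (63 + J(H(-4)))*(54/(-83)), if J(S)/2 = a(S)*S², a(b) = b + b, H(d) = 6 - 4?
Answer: -5130/83 ≈ -61.807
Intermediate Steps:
H(d) = 2
a(b) = 2*b
J(S) = 4*S³ (J(S) = 2*((2*S)*S²) = 2*(2*S³) = 4*S³)
(63 + J(H(-4)))*(54/(-83)) = (63 + 4*2³)*(54/(-83)) = (63 + 4*8)*(54*(-1/83)) = (63 + 32)*(-54/83) = 95*(-54/83) = -5130/83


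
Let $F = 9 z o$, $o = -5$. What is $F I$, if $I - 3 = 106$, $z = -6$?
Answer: $29430$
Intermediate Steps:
$I = 109$ ($I = 3 + 106 = 109$)
$F = 270$ ($F = 9 \left(-6\right) \left(-5\right) = \left(-54\right) \left(-5\right) = 270$)
$F I = 270 \cdot 109 = 29430$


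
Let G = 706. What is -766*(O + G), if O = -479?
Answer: -173882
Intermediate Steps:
-766*(O + G) = -766*(-479 + 706) = -766*227 = -173882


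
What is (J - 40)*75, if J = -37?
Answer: -5775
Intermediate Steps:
(J - 40)*75 = (-37 - 40)*75 = -77*75 = -5775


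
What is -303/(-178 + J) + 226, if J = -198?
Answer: 85279/376 ≈ 226.81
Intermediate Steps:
-303/(-178 + J) + 226 = -303/(-178 - 198) + 226 = -303/(-376) + 226 = -303*(-1/376) + 226 = 303/376 + 226 = 85279/376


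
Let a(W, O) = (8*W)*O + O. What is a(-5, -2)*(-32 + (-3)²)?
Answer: -1794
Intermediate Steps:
a(W, O) = O + 8*O*W (a(W, O) = 8*O*W + O = O + 8*O*W)
a(-5, -2)*(-32 + (-3)²) = (-2*(1 + 8*(-5)))*(-32 + (-3)²) = (-2*(1 - 40))*(-32 + 9) = -2*(-39)*(-23) = 78*(-23) = -1794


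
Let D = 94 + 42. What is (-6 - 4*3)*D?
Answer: -2448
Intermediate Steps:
D = 136
(-6 - 4*3)*D = (-6 - 4*3)*136 = (-6 - 12)*136 = -18*136 = -2448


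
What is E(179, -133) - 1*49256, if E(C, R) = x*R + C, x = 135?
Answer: -67032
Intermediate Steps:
E(C, R) = C + 135*R (E(C, R) = 135*R + C = C + 135*R)
E(179, -133) - 1*49256 = (179 + 135*(-133)) - 1*49256 = (179 - 17955) - 49256 = -17776 - 49256 = -67032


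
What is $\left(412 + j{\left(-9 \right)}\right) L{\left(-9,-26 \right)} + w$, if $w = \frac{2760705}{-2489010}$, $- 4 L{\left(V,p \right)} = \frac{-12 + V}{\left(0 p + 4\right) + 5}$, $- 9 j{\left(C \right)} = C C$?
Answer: $\frac{232945625}{995604} \approx 233.97$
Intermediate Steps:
$j{\left(C \right)} = - \frac{C^{2}}{9}$ ($j{\left(C \right)} = - \frac{C C}{9} = - \frac{C^{2}}{9}$)
$L{\left(V,p \right)} = \frac{1}{3} - \frac{V}{36}$ ($L{\left(V,p \right)} = - \frac{\left(-12 + V\right) \frac{1}{\left(0 p + 4\right) + 5}}{4} = - \frac{\left(-12 + V\right) \frac{1}{\left(0 + 4\right) + 5}}{4} = - \frac{\left(-12 + V\right) \frac{1}{4 + 5}}{4} = - \frac{\left(-12 + V\right) \frac{1}{9}}{4} = - \frac{- \frac{4}{3} + \frac{V}{9}}{4} = \frac{1}{3} - \frac{V}{36}$)
$w = - \frac{184047}{165934}$ ($w = 2760705 \left(- \frac{1}{2489010}\right) = - \frac{184047}{165934} \approx -1.1092$)
$\left(412 + j{\left(-9 \right)}\right) L{\left(-9,-26 \right)} + w = \left(412 - \frac{\left(-9\right)^{2}}{9}\right) \left(\frac{1}{3} - - \frac{1}{4}\right) - \frac{184047}{165934} = \left(412 - 9\right) \left(\frac{1}{3} + \frac{1}{4}\right) - \frac{184047}{165934} = \left(412 - 9\right) \frac{7}{12} - \frac{184047}{165934} = 403 \cdot \frac{7}{12} - \frac{184047}{165934} = \frac{2821}{12} - \frac{184047}{165934} = \frac{232945625}{995604}$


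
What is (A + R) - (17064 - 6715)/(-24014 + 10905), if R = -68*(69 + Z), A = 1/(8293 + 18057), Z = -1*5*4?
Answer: -1150673894541/345422150 ≈ -3331.2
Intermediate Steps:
Z = -20 (Z = -5*4 = -20)
A = 1/26350 ≈ 3.7951e-5
R = -3332 (R = -68*(69 - 20) = -68*49 = -3332)
(A + R) - (17064 - 6715)/(-24014 + 10905) = (1/26350 - 3332) - (17064 - 6715)/(-24014 + 10905) = -87798199/26350 - 10349/(-13109) = -87798199/26350 - 10349*(-1)/13109 = -87798199/26350 - 1*(-10349/13109) = -87798199/26350 + 10349/13109 = -1150673894541/345422150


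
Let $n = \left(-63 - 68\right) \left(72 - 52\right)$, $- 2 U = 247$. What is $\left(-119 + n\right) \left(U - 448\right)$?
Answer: $\frac{3130677}{2} \approx 1.5653 \cdot 10^{6}$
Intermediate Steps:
$U = - \frac{247}{2}$ ($U = \left(- \frac{1}{2}\right) 247 = - \frac{247}{2} \approx -123.5$)
$n = -2620$ ($n = \left(-131\right) 20 = -2620$)
$\left(-119 + n\right) \left(U - 448\right) = \left(-119 - 2620\right) \left(- \frac{247}{2} - 448\right) = \left(-2739\right) \left(- \frac{1143}{2}\right) = \frac{3130677}{2}$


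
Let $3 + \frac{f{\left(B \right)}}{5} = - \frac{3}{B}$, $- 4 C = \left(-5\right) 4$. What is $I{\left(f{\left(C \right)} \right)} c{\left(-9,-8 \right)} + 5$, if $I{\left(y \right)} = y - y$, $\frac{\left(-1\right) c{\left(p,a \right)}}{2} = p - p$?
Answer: $5$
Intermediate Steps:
$C = 5$ ($C = - \frac{\left(-5\right) 4}{4} = \left(- \frac{1}{4}\right) \left(-20\right) = 5$)
$f{\left(B \right)} = -15 - \frac{15}{B}$ ($f{\left(B \right)} = -15 + 5 \left(- \frac{3}{B}\right) = -15 - \frac{15}{B}$)
$c{\left(p,a \right)} = 0$ ($c{\left(p,a \right)} = - 2 \left(p - p\right) = \left(-2\right) 0 = 0$)
$I{\left(y \right)} = 0$
$I{\left(f{\left(C \right)} \right)} c{\left(-9,-8 \right)} + 5 = 0 \cdot 0 + 5 = 0 + 5 = 5$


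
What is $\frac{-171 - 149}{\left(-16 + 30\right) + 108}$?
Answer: $- \frac{160}{61} \approx -2.623$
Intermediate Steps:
$\frac{-171 - 149}{\left(-16 + 30\right) + 108} = - \frac{320}{14 + 108} = - \frac{320}{122} = \left(-320\right) \frac{1}{122} = - \frac{160}{61}$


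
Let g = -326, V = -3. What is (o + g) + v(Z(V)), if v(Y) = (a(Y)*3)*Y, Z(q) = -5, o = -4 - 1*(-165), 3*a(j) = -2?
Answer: -155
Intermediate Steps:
a(j) = -⅔ (a(j) = (⅓)*(-2) = -⅔)
o = 161 (o = -4 + 165 = 161)
v(Y) = -2*Y (v(Y) = (-⅔*3)*Y = -2*Y)
(o + g) + v(Z(V)) = (161 - 326) - 2*(-5) = -165 + 10 = -155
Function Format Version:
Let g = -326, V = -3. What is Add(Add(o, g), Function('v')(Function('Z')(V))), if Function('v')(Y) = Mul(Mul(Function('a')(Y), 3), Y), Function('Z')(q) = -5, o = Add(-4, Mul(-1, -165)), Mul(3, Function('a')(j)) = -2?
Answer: -155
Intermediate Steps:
Function('a')(j) = Rational(-2, 3) (Function('a')(j) = Mul(Rational(1, 3), -2) = Rational(-2, 3))
o = 161 (o = Add(-4, 165) = 161)
Function('v')(Y) = Mul(-2, Y) (Function('v')(Y) = Mul(Mul(Rational(-2, 3), 3), Y) = Mul(-2, Y))
Add(Add(o, g), Function('v')(Function('Z')(V))) = Add(Add(161, -326), Mul(-2, -5)) = Add(-165, 10) = -155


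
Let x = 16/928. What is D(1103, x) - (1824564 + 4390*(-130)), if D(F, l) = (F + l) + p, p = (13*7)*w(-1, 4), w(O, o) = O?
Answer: -72665415/58 ≈ -1.2529e+6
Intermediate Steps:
p = -91 (p = (13*7)*(-1) = 91*(-1) = -91)
x = 1/58 (x = 16*(1/928) = 1/58 ≈ 0.017241)
D(F, l) = -91 + F + l (D(F, l) = (F + l) - 91 = -91 + F + l)
D(1103, x) - (1824564 + 4390*(-130)) = (-91 + 1103 + 1/58) - (1824564 + 4390*(-130)) = 58697/58 - (1824564 - 570700) = 58697/58 - 1*1253864 = 58697/58 - 1253864 = -72665415/58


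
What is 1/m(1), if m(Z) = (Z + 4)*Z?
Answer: ⅕ ≈ 0.20000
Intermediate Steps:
m(Z) = Z*(4 + Z) (m(Z) = (4 + Z)*Z = Z*(4 + Z))
1/m(1) = 1/(1*(4 + 1)) = 1/(1*5) = 1/5 = ⅕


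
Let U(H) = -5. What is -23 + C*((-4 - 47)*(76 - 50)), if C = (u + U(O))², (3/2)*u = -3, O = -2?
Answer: -64997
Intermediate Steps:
u = -2 (u = (⅔)*(-3) = -2)
C = 49 (C = (-2 - 5)² = (-7)² = 49)
-23 + C*((-4 - 47)*(76 - 50)) = -23 + 49*((-4 - 47)*(76 - 50)) = -23 + 49*(-51*26) = -23 + 49*(-1326) = -23 - 64974 = -64997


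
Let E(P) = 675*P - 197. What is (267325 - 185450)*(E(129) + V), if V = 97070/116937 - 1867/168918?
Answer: 46835142481855083125/6584254722 ≈ 7.1132e+9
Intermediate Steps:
V = 5392849627/6584254722 (V = 97070*(1/116937) - 1867*1/168918 = 97070/116937 - 1867/168918 = 5392849627/6584254722 ≈ 0.81905)
E(P) = -197 + 675*P
(267325 - 185450)*(E(129) + V) = (267325 - 185450)*((-197 + 675*129) + 5392849627/6584254722) = 81875*((-197 + 87075) + 5392849627/6584254722) = 81875*(86878 + 5392849627/6584254722) = 81875*(572032274587543/6584254722) = 46835142481855083125/6584254722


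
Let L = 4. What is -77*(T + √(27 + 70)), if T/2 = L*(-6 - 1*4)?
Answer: 6160 - 77*√97 ≈ 5401.6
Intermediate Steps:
T = -80 (T = 2*(4*(-6 - 1*4)) = 2*(4*(-6 - 4)) = 2*(4*(-10)) = 2*(-40) = -80)
-77*(T + √(27 + 70)) = -77*(-80 + √(27 + 70)) = -77*(-80 + √97) = 6160 - 77*√97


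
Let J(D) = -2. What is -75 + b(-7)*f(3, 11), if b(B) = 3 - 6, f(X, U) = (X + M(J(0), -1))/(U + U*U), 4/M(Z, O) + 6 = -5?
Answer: -36329/484 ≈ -75.060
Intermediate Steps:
M(Z, O) = -4/11 (M(Z, O) = 4/(-6 - 5) = 4/(-11) = 4*(-1/11) = -4/11)
f(X, U) = (-4/11 + X)/(U + U**2) (f(X, U) = (X - 4/11)/(U + U*U) = (-4/11 + X)/(U + U**2))
b(B) = -3
-75 + b(-7)*f(3, 11) = -75 - 3*(-4/11 + 3)/(11*(1 + 11)) = -75 - 3*29/(11*12*11) = -75 - 3*29/1452 = -75 - 29/484 = -36329/484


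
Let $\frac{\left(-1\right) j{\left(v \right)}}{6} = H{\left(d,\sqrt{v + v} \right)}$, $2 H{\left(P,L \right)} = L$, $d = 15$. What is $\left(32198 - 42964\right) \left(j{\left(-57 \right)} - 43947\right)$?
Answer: $473133402 + 32298 i \sqrt{114} \approx 4.7313 \cdot 10^{8} + 3.4485 \cdot 10^{5} i$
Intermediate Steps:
$H{\left(P,L \right)} = \frac{L}{2}$
$j{\left(v \right)} = - 3 \sqrt{2} \sqrt{v}$ ($j{\left(v \right)} = - 6 \frac{\sqrt{v + v}}{2} = - 6 \frac{\sqrt{2 v}}{2} = - 6 \frac{\sqrt{2} \sqrt{v}}{2} = - 3 \sqrt{2} \sqrt{v}$)
$\left(32198 - 42964\right) \left(j{\left(-57 \right)} - 43947\right) = \left(32198 - 42964\right) \left(- 3 \sqrt{2} \sqrt{-57} - 43947\right) = - 10766 \left(- 3 \sqrt{2} i \sqrt{57} - 43947\right) = - 10766 \left(- 3 i \sqrt{114} - 43947\right) = - 10766 \left(-43947 - 3 i \sqrt{114}\right) = 473133402 + 32298 i \sqrt{114}$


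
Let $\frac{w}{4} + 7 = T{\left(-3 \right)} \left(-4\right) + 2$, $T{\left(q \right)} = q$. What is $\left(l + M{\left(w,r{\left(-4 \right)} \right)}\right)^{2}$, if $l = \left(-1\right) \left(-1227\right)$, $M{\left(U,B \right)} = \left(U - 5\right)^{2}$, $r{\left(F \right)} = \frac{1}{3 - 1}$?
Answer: $3083536$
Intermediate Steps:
$r{\left(F \right)} = \frac{1}{2}$
$w = 28$ ($w = -28 + 4 \left(\left(-3\right) \left(-4\right) + 2\right) = -28 + 4 \left(12 + 2\right) = -28 + 4 \cdot 14 = -28 + 56 = 28$)
$M{\left(U,B \right)} = \left(-5 + U\right)^{2}$
$l = 1227$
$\left(l + M{\left(w,r{\left(-4 \right)} \right)}\right)^{2} = \left(1227 + \left(-5 + 28\right)^{2}\right)^{2} = \left(1227 + 23^{2}\right)^{2} = \left(1227 + 529\right)^{2} = 1756^{2} = 3083536$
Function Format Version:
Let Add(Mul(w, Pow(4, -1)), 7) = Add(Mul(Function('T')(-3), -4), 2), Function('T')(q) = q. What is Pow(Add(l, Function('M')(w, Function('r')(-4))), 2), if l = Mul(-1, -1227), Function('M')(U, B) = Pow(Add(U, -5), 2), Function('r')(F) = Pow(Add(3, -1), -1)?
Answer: 3083536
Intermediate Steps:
Function('r')(F) = Rational(1, 2) (Function('r')(F) = Pow(2, -1) = Rational(1, 2))
w = 28 (w = Add(-28, Mul(4, Add(Mul(-3, -4), 2))) = Add(-28, Mul(4, Add(12, 2))) = Add(-28, Mul(4, 14)) = Add(-28, 56) = 28)
Function('M')(U, B) = Pow(Add(-5, U), 2)
l = 1227
Pow(Add(l, Function('M')(w, Function('r')(-4))), 2) = Pow(Add(1227, Pow(Add(-5, 28), 2)), 2) = Pow(Add(1227, Pow(23, 2)), 2) = Pow(Add(1227, 529), 2) = Pow(1756, 2) = 3083536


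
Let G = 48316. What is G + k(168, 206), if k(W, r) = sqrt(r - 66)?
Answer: 48316 + 2*sqrt(35) ≈ 48328.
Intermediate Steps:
k(W, r) = sqrt(-66 + r)
G + k(168, 206) = 48316 + sqrt(-66 + 206) = 48316 + sqrt(140) = 48316 + 2*sqrt(35)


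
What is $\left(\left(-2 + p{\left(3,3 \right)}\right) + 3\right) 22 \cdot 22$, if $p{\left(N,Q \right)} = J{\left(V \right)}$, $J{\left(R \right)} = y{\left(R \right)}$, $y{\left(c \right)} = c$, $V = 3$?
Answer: $1936$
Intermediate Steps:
$J{\left(R \right)} = R$
$p{\left(N,Q \right)} = 3$
$\left(\left(-2 + p{\left(3,3 \right)}\right) + 3\right) 22 \cdot 22 = \left(\left(-2 + 3\right) + 3\right) 22 \cdot 22 = \left(1 + 3\right) 22 \cdot 22 = 4 \cdot 22 \cdot 22 = 88 \cdot 22 = 1936$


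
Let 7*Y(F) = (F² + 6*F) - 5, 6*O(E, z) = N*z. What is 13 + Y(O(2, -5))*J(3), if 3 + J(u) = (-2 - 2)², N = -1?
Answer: 3601/252 ≈ 14.290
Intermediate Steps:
O(E, z) = -z/6 (O(E, z) = (-z)/6 = -z/6)
J(u) = 13 (J(u) = -3 + (-2 - 2)² = -3 + (-4)² = -3 + 16 = 13)
Y(F) = -5/7 + F²/7 + 6*F/7 (Y(F) = ((F² + 6*F) - 5)/7 = (-5 + F² + 6*F)/7 = -5/7 + F²/7 + 6*F/7)
13 + Y(O(2, -5))*J(3) = 13 + (-5/7 + (-⅙*(-5))²/7 + 6*(-⅙*(-5))/7)*13 = 13 + (-5/7 + (⅚)²/7 + (6/7)*(⅚))*13 = 13 + (-5/7 + (⅐)*(25/36) + 5/7)*13 = 13 + (-5/7 + 25/252 + 5/7)*13 = 13 + (25/252)*13 = 13 + 325/252 = 3601/252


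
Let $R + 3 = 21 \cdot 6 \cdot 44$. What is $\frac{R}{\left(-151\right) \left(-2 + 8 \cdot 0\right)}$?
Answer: $\frac{5541}{302} \approx 18.348$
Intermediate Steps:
$R = 5541$ ($R = -3 + 21 \cdot 6 \cdot 44 = -3 + 126 \cdot 44 = -3 + 5544 = 5541$)
$\frac{R}{\left(-151\right) \left(-2 + 8 \cdot 0\right)} = \frac{5541}{\left(-151\right) \left(-2 + 8 \cdot 0\right)} = \frac{5541}{\left(-151\right) \left(-2 + 0\right)} = \frac{5541}{\left(-151\right) \left(-2\right)} = \frac{5541}{302}$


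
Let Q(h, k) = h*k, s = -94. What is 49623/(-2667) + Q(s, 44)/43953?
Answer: -104386211/5582031 ≈ -18.700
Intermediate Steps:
49623/(-2667) + Q(s, 44)/43953 = 49623/(-2667) - 94*44/43953 = 49623*(-1/2667) - 4136*1/43953 = -2363/127 - 4136/43953 = -104386211/5582031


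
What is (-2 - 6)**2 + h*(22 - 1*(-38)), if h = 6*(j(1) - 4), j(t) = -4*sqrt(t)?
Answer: -2816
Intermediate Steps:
h = -48 (h = 6*(-4*sqrt(1) - 4) = 6*(-4*1 - 4) = 6*(-4 - 4) = 6*(-8) = -48)
(-2 - 6)**2 + h*(22 - 1*(-38)) = (-2 - 6)**2 - 48*(22 - 1*(-38)) = (-8)**2 - 48*(22 + 38) = 64 - 48*60 = 64 - 2880 = -2816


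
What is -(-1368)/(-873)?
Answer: -152/97 ≈ -1.5670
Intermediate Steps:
-(-1368)/(-873) = -(-1368)*(-1)/873 = -9*152/873 = -152/97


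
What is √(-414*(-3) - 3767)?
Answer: 5*I*√101 ≈ 50.249*I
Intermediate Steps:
√(-414*(-3) - 3767) = √(1242 - 3767) = √(-2525) = 5*I*√101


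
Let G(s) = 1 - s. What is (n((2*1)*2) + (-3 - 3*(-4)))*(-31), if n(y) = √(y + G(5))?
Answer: -279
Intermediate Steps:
n(y) = √(-4 + y) (n(y) = √(y + (1 - 1*5)) = √(y + (1 - 5)) = √(y - 4) = √(-4 + y))
(n((2*1)*2) + (-3 - 3*(-4)))*(-31) = (√(-4 + (2*1)*2) + (-3 - 3*(-4)))*(-31) = (√(-4 + 2*2) + (-3 + 12))*(-31) = (√(-4 + 4) + 9)*(-31) = (√0 + 9)*(-31) = (0 + 9)*(-31) = 9*(-31) = -279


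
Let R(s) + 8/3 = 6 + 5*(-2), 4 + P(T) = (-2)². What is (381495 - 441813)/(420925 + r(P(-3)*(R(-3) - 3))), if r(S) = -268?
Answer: -20106/140219 ≈ -0.14339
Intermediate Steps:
P(T) = 0 (P(T) = -4 + (-2)² = -4 + 4 = 0)
R(s) = -20/3 (R(s) = -8/3 + (6 + 5*(-2)) = -8/3 + (6 - 10) = -8/3 - 4 = -20/3)
(381495 - 441813)/(420925 + r(P(-3)*(R(-3) - 3))) = (381495 - 441813)/(420925 - 268) = -60318/420657 = -60318*1/420657 = -20106/140219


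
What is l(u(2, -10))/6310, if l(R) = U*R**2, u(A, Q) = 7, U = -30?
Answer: -147/631 ≈ -0.23296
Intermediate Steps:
l(R) = -30*R**2
l(u(2, -10))/6310 = -30*7**2/6310 = -30*49*(1/6310) = -1470*1/6310 = -147/631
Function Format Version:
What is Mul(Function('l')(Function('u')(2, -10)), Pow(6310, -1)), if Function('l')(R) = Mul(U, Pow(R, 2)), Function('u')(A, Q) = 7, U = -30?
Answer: Rational(-147, 631) ≈ -0.23296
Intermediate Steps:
Function('l')(R) = Mul(-30, Pow(R, 2))
Mul(Function('l')(Function('u')(2, -10)), Pow(6310, -1)) = Mul(Mul(-30, Pow(7, 2)), Pow(6310, -1)) = Mul(Mul(-30, 49), Rational(1, 6310)) = Mul(-1470, Rational(1, 6310)) = Rational(-147, 631)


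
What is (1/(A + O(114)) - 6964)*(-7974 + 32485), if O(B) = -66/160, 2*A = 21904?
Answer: -149550149357828/876127 ≈ -1.7069e+8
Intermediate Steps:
A = 10952 (A = (½)*21904 = 10952)
O(B) = -33/80 (O(B) = -66*1/160 = -33/80)
(1/(A + O(114)) - 6964)*(-7974 + 32485) = (1/(10952 - 33/80) - 6964)*(-7974 + 32485) = (1/(876127/80) - 6964)*24511 = (80/876127 - 6964)*24511 = -6101348348/876127*24511 = -149550149357828/876127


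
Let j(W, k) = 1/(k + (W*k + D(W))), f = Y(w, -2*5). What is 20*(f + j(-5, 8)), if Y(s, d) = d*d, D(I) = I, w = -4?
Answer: 73980/37 ≈ 1999.5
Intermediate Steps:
Y(s, d) = d**2
f = 100 (f = (-2*5)**2 = (-10)**2 = 100)
j(W, k) = 1/(W + k + W*k) (j(W, k) = 1/(k + (W*k + W)) = 1/(k + (W + W*k)) = 1/(W + k + W*k))
20*(f + j(-5, 8)) = 20*(100 + 1/(-5 + 8 - 5*8)) = 20*(100 + 1/(-5 + 8 - 40)) = 20*(100 + 1/(-37)) = 20*(100 - 1/37) = 20*(3699/37) = 73980/37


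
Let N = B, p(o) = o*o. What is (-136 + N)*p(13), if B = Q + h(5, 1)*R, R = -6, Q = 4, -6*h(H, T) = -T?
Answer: -22477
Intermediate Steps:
h(H, T) = T/6 (h(H, T) = -(-1)*T/6 = T/6)
p(o) = o**2
B = 3 (B = 4 + ((1/6)*1)*(-6) = 4 + (1/6)*(-6) = 4 - 1 = 3)
N = 3
(-136 + N)*p(13) = (-136 + 3)*13**2 = -133*169 = -22477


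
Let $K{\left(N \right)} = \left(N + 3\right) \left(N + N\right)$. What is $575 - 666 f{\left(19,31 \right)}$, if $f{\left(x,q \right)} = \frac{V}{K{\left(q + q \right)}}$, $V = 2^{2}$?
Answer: $\frac{1157959}{2015} \approx 574.67$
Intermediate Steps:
$V = 4$
$K{\left(N \right)} = 2 N \left(3 + N\right)$ ($K{\left(N \right)} = \left(3 + N\right) 2 N = 2 N \left(3 + N\right)$)
$f{\left(x,q \right)} = \frac{1}{q \left(3 + 2 q\right)}$ ($f{\left(x,q \right)} = \frac{4}{2 \left(q + q\right) \left(3 + \left(q + q\right)\right)} = \frac{4}{2 \cdot 2 q \left(3 + 2 q\right)} = \frac{4}{4 q \left(3 + 2 q\right)} = 4 \frac{1}{4 q \left(3 + 2 q\right)} = \frac{1}{q \left(3 + 2 q\right)}$)
$575 - 666 f{\left(19,31 \right)} = 575 - 666 \frac{1}{31 \left(3 + 2 \cdot 31\right)} = 575 - 666 \frac{1}{31 \left(3 + 62\right)} = 575 - 666 \frac{1}{31 \cdot 65} = 575 - 666 \cdot \frac{1}{31} \cdot \frac{1}{65} = 575 - \frac{666}{2015} = \frac{1157959}{2015}$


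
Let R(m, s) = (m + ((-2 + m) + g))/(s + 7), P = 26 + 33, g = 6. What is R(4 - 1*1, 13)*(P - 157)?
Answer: -49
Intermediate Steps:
P = 59
R(m, s) = (4 + 2*m)/(7 + s) (R(m, s) = (m + ((-2 + m) + 6))/(s + 7) = (m + (4 + m))/(7 + s) = (4 + 2*m)/(7 + s))
R(4 - 1*1, 13)*(P - 157) = (2*(2 + (4 - 1*1))/(7 + 13))*(59 - 157) = (2*(2 + (4 - 1))/20)*(-98) = (2*(1/20)*(2 + 3))*(-98) = (2*(1/20)*5)*(-98) = (½)*(-98) = -49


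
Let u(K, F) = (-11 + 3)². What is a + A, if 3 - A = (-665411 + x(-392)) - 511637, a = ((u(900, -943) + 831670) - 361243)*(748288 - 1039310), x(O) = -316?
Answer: -136922054435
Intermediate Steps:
u(K, F) = 64 (u(K, F) = (-8)² = 64)
a = -136923231802 (a = ((64 + 831670) - 361243)*(748288 - 1039310) = (831734 - 361243)*(-291022) = 470491*(-291022) = -136923231802)
A = 1177367 (A = 3 - ((-665411 - 316) - 511637) = 3 - (-665727 - 511637) = 3 - 1*(-1177364) = 3 + 1177364 = 1177367)
a + A = -136923231802 + 1177367 = -136922054435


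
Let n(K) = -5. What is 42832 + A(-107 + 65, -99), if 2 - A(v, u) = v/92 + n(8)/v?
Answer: 20688985/483 ≈ 42834.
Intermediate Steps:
A(v, u) = 2 + 5/v - v/92 (A(v, u) = 2 - (v/92 - 5/v) = 2 - (-5/v + v/92) = 2 + (5/v - v/92) = 2 + 5/v - v/92)
42832 + A(-107 + 65, -99) = 42832 + (2 + 5/(-107 + 65) - (-107 + 65)/92) = 42832 + (2 + 5/(-42) - 1/92*(-42)) = 42832 + (2 + 5*(-1/42) + 21/46) = 42832 + (2 - 5/42 + 21/46) = 42832 + 1129/483 = 20688985/483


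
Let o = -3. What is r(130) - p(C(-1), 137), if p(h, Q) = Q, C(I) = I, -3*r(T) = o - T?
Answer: -278/3 ≈ -92.667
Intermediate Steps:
r(T) = 1 + T/3 (r(T) = -(-3 - T)/3 = 1 + T/3)
r(130) - p(C(-1), 137) = (1 + (⅓)*130) - 1*137 = (1 + 130/3) - 137 = 133/3 - 137 = -278/3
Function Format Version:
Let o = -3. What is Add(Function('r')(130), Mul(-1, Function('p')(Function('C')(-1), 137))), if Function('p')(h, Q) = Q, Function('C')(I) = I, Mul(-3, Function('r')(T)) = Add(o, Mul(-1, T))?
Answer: Rational(-278, 3) ≈ -92.667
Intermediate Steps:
Function('r')(T) = Add(1, Mul(Rational(1, 3), T)) (Function('r')(T) = Mul(Rational(-1, 3), Add(-3, Mul(-1, T))) = Add(1, Mul(Rational(1, 3), T)))
Add(Function('r')(130), Mul(-1, Function('p')(Function('C')(-1), 137))) = Add(Add(1, Mul(Rational(1, 3), 130)), Mul(-1, 137)) = Add(Add(1, Rational(130, 3)), -137) = Add(Rational(133, 3), -137) = Rational(-278, 3)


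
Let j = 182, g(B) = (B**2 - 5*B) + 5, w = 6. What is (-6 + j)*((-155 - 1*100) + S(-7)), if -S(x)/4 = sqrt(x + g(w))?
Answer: -46288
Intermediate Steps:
g(B) = 5 + B**2 - 5*B
S(x) = -4*sqrt(11 + x) (S(x) = -4*sqrt(x + (5 + 6**2 - 5*6)) = -4*sqrt(x + (5 + 36 - 30)) = -4*sqrt(x + 11) = -4*sqrt(11 + x))
(-6 + j)*((-155 - 1*100) + S(-7)) = (-6 + 182)*((-155 - 1*100) - 4*sqrt(11 - 7)) = 176*((-155 - 100) - 4*sqrt(4)) = 176*(-255 - 4*2) = 176*(-255 - 8) = 176*(-263) = -46288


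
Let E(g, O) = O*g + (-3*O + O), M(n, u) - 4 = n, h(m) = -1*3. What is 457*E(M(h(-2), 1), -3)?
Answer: 1371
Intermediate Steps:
h(m) = -3
M(n, u) = 4 + n
E(g, O) = -2*O + O*g (E(g, O) = O*g - 2*O = -2*O + O*g)
457*E(M(h(-2), 1), -3) = 457*(-3*(-2 + (4 - 3))) = 457*(-3*(-2 + 1)) = 457*(-3*(-1)) = 457*3 = 1371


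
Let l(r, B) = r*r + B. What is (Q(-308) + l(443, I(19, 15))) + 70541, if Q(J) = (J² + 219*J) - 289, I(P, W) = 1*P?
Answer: 293932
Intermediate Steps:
I(P, W) = P
Q(J) = -289 + J² + 219*J
l(r, B) = B + r² (l(r, B) = r² + B = B + r²)
(Q(-308) + l(443, I(19, 15))) + 70541 = ((-289 + (-308)² + 219*(-308)) + (19 + 443²)) + 70541 = ((-289 + 94864 - 67452) + (19 + 196249)) + 70541 = (27123 + 196268) + 70541 = 223391 + 70541 = 293932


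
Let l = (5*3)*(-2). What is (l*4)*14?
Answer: -1680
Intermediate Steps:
l = -30 (l = 15*(-2) = -30)
(l*4)*14 = -30*4*14 = -120*14 = -1680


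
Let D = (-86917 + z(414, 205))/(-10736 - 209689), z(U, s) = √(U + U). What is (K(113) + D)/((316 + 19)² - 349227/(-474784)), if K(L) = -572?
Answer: -59820971749472/11744901665981475 - 949568*√23/3914967221993825 ≈ -0.0050934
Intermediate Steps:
z(U, s) = √2*√U (z(U, s) = √(2*U) = √2*√U)
D = 86917/220425 - 2*√23/73475 (D = (-86917 + √2*√414)/(-10736 - 209689) = (-86917 + √2*(3*√46))/(-220425) = (-86917 + 6*√23)*(-1/220425) = 86917/220425 - 2*√23/73475 ≈ 0.39419)
(K(113) + D)/((316 + 19)² - 349227/(-474784)) = (-572 + (86917/220425 - 2*√23/73475))/((316 + 19)² - 349227/(-474784)) = (-125996183/220425 - 2*√23/73475)/(335² - 349227*(-1/474784)) = (-125996183/220425 - 2*√23/73475)/(112225 + 349227/474784) = (-125996183/220425 - 2*√23/73475)/(53282983627/474784) = (-125996183/220425 - 2*√23/73475)*(474784/53282983627) = -59820971749472/11744901665981475 - 949568*√23/3914967221993825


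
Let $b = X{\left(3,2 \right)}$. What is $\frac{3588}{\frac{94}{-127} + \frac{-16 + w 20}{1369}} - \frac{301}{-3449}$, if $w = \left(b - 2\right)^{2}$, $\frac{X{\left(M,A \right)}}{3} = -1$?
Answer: $- \frac{358589413123}{38639147} \approx -9280.5$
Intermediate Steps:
$X{\left(M,A \right)} = -3$ ($X{\left(M,A \right)} = 3 \left(-1\right) = -3$)
$b = -3$
$w = 25$ ($w = \left(-3 - 2\right)^{2} = \left(-5\right)^{2} = 25$)
$\frac{3588}{\frac{94}{-127} + \frac{-16 + w 20}{1369}} - \frac{301}{-3449} = \frac{3588}{\frac{94}{-127} + \frac{-16 + 25 \cdot 20}{1369}} - \frac{301}{-3449} = \frac{3588}{94 \left(- \frac{1}{127}\right) + \left(-16 + 500\right) \frac{1}{1369}} - - \frac{301}{3449} = \frac{3588}{- \frac{94}{127} + 484 \cdot \frac{1}{1369}} + \frac{301}{3449} = \frac{3588}{- \frac{94}{127} + \frac{484}{1369}} + \frac{301}{3449} = \frac{3588}{- \frac{67218}{173863}} + \frac{301}{3449} = 3588 \left(- \frac{173863}{67218}\right) + \frac{301}{3449} = - \frac{103970074}{11203} + \frac{301}{3449} = - \frac{358589413123}{38639147}$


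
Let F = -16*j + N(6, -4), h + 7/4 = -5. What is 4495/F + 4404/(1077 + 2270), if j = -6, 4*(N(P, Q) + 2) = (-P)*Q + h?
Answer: 247643732/5264831 ≈ 47.037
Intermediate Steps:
h = -27/4 (h = -7/4 - 5 = -27/4 ≈ -6.7500)
N(P, Q) = -59/16 - P*Q/4 (N(P, Q) = -2 + ((-P)*Q - 27/4)/4 = -2 + (-P*Q - 27/4)/4 = -2 + (-27/4 - P*Q)/4 = -2 + (-27/16 - P*Q/4) = -59/16 - P*Q/4)
F = 1573/16 (F = -16*(-6) + (-59/16 - ¼*6*(-4)) = 96 + (-59/16 + 6) = 96 + 37/16 = 1573/16 ≈ 98.313)
4495/F + 4404/(1077 + 2270) = 4495/(1573/16) + 4404/(1077 + 2270) = 4495*(16/1573) + 4404/3347 = 71920/1573 + 4404*(1/3347) = 71920/1573 + 4404/3347 = 247643732/5264831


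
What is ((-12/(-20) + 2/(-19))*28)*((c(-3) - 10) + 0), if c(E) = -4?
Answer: -18424/95 ≈ -193.94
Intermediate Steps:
((-12/(-20) + 2/(-19))*28)*((c(-3) - 10) + 0) = ((-12/(-20) + 2/(-19))*28)*((-4 - 10) + 0) = ((-12*(-1/20) + 2*(-1/19))*28)*(-14 + 0) = ((⅗ - 2/19)*28)*(-14) = ((47/95)*28)*(-14) = (1316/95)*(-14) = -18424/95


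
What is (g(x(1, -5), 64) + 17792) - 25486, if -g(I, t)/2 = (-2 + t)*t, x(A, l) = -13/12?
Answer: -15630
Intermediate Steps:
x(A, l) = -13/12 (x(A, l) = -13*1/12 = -13/12)
g(I, t) = -2*t*(-2 + t) (g(I, t) = -2*(-2 + t)*t = -2*t*(-2 + t))
(g(x(1, -5), 64) + 17792) - 25486 = (2*64*(2 - 1*64) + 17792) - 25486 = (2*64*(2 - 64) + 17792) - 25486 = (2*64*(-62) + 17792) - 25486 = (-7936 + 17792) - 25486 = 9856 - 25486 = -15630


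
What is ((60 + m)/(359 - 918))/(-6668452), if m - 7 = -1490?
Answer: -1423/3727664668 ≈ -3.8174e-7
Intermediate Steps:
m = -1483 (m = 7 - 1490 = -1483)
((60 + m)/(359 - 918))/(-6668452) = ((60 - 1483)/(359 - 918))/(-6668452) = -1423/(-559)*(-1/6668452) = -1423*(-1/559)*(-1/6668452) = (1423/559)*(-1/6668452) = -1423/3727664668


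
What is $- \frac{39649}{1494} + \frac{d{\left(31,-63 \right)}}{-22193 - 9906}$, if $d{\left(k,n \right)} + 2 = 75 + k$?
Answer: $- \frac{1272848627}{47955906} \approx -26.542$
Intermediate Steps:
$d{\left(k,n \right)} = 73 + k$ ($d{\left(k,n \right)} = -2 + \left(75 + k\right) = 73 + k$)
$- \frac{39649}{1494} + \frac{d{\left(31,-63 \right)}}{-22193 - 9906} = - \frac{39649}{1494} + \frac{73 + 31}{-22193 - 9906} = \left(-39649\right) \frac{1}{1494} + \frac{104}{-22193 - 9906} = - \frac{39649}{1494} + \frac{104}{-32099} = - \frac{39649}{1494} + 104 \left(- \frac{1}{32099}\right) = - \frac{39649}{1494} - \frac{104}{32099} = - \frac{1272848627}{47955906}$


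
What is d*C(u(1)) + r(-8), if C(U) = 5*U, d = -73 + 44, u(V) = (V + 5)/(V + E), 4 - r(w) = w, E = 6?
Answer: -786/7 ≈ -112.29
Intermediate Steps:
r(w) = 4 - w
u(V) = (5 + V)/(6 + V) (u(V) = (V + 5)/(V + 6) = (5 + V)/(6 + V))
d = -29
d*C(u(1)) + r(-8) = -145*(5 + 1)/(6 + 1) + (4 - 1*(-8)) = -145*6/7 + (4 + 8) = -145*(1/7)*6 + 12 = -145*6/7 + 12 = -29*30/7 + 12 = -870/7 + 12 = -786/7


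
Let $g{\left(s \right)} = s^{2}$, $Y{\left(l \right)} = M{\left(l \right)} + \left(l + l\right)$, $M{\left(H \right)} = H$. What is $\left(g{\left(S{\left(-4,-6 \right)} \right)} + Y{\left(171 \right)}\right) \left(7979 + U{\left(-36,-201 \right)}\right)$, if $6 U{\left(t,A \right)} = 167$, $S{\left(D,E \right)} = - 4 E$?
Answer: $\frac{17438883}{2} \approx 8.7194 \cdot 10^{6}$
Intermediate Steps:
$U{\left(t,A \right)} = \frac{167}{6}$ ($U{\left(t,A \right)} = \frac{1}{6} \cdot 167 = \frac{167}{6}$)
$Y{\left(l \right)} = 3 l$ ($Y{\left(l \right)} = l + \left(l + l\right) = l + 2 l = 3 l$)
$\left(g{\left(S{\left(-4,-6 \right)} \right)} + Y{\left(171 \right)}\right) \left(7979 + U{\left(-36,-201 \right)}\right) = \left(\left(\left(-4\right) \left(-6\right)\right)^{2} + 3 \cdot 171\right) \left(7979 + \frac{167}{6}\right) = \left(24^{2} + 513\right) \frac{48041}{6} = \left(576 + 513\right) \frac{48041}{6} = 1089 \cdot \frac{48041}{6} = \frac{17438883}{2}$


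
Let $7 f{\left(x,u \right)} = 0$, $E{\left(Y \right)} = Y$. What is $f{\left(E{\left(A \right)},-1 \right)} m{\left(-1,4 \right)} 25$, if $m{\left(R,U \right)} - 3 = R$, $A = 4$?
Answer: $0$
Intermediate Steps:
$f{\left(x,u \right)} = 0$ ($f{\left(x,u \right)} = \frac{1}{7} \cdot 0 = 0$)
$m{\left(R,U \right)} = 3 + R$
$f{\left(E{\left(A \right)},-1 \right)} m{\left(-1,4 \right)} 25 = 0 \left(3 - 1\right) 25 = 0 \cdot 2 \cdot 25 = 0 \cdot 50 = 0$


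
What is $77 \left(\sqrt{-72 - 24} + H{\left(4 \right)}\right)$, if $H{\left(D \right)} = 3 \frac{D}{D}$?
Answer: $231 + 308 i \sqrt{6} \approx 231.0 + 754.44 i$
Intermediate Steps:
$H{\left(D \right)} = 3$ ($H{\left(D \right)} = 3 \cdot 1 = 3$)
$77 \left(\sqrt{-72 - 24} + H{\left(4 \right)}\right) = 77 \left(\sqrt{-72 - 24} + 3\right) = 77 \left(\sqrt{-96} + 3\right) = 77 \left(4 i \sqrt{6} + 3\right) = 77 \left(3 + 4 i \sqrt{6}\right) = 231 + 308 i \sqrt{6}$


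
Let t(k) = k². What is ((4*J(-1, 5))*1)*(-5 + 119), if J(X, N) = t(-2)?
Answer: 1824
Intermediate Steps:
J(X, N) = 4 (J(X, N) = (-2)² = 4)
((4*J(-1, 5))*1)*(-5 + 119) = ((4*4)*1)*(-5 + 119) = (16*1)*114 = 16*114 = 1824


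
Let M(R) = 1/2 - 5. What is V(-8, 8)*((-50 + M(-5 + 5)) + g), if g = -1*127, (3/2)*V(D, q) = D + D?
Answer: 1936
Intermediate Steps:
V(D, q) = 4*D/3 (V(D, q) = 2*(D + D)/3 = 2*(2*D)/3 = 4*D/3)
M(R) = -9/2 (M(R) = 1*(½) - 5 = ½ - 5 = -9/2)
g = -127
V(-8, 8)*((-50 + M(-5 + 5)) + g) = ((4/3)*(-8))*((-50 - 9/2) - 127) = -32*(-109/2 - 127)/3 = -32/3*(-363/2) = 1936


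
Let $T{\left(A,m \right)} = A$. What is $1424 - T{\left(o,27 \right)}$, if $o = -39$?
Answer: $1463$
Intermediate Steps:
$1424 - T{\left(o,27 \right)} = 1424 - -39 = 1424 + 39 = 1463$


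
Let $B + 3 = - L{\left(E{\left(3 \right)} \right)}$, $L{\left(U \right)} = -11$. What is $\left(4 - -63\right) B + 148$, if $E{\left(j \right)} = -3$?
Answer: $684$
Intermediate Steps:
$B = 8$ ($B = -3 - -11 = -3 + 11 = 8$)
$\left(4 - -63\right) B + 148 = \left(4 - -63\right) 8 + 148 = \left(4 + 63\right) 8 + 148 = 67 \cdot 8 + 148 = 536 + 148 = 684$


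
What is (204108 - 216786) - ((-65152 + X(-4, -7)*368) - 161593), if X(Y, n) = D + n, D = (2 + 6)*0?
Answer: 216643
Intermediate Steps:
D = 0 (D = 8*0 = 0)
X(Y, n) = n (X(Y, n) = 0 + n = n)
(204108 - 216786) - ((-65152 + X(-4, -7)*368) - 161593) = (204108 - 216786) - ((-65152 - 7*368) - 161593) = -12678 - ((-65152 - 2576) - 161593) = -12678 - (-67728 - 161593) = -12678 - 1*(-229321) = -12678 + 229321 = 216643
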